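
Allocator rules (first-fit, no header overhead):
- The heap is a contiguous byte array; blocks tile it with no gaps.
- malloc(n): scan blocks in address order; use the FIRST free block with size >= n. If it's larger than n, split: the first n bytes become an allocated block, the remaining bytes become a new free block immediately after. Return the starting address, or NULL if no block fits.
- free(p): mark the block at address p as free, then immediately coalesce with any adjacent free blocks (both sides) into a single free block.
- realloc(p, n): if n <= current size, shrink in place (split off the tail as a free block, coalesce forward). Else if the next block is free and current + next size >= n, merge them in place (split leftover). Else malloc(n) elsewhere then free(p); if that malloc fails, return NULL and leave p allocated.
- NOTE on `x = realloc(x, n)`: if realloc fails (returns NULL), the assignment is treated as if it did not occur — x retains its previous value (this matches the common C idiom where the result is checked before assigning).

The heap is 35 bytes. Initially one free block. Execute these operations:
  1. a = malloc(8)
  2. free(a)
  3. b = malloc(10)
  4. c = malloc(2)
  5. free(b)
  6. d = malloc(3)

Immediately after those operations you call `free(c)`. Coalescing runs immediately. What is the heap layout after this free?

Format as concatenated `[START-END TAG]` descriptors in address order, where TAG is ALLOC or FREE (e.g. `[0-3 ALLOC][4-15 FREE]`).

Op 1: a = malloc(8) -> a = 0; heap: [0-7 ALLOC][8-34 FREE]
Op 2: free(a) -> (freed a); heap: [0-34 FREE]
Op 3: b = malloc(10) -> b = 0; heap: [0-9 ALLOC][10-34 FREE]
Op 4: c = malloc(2) -> c = 10; heap: [0-9 ALLOC][10-11 ALLOC][12-34 FREE]
Op 5: free(b) -> (freed b); heap: [0-9 FREE][10-11 ALLOC][12-34 FREE]
Op 6: d = malloc(3) -> d = 0; heap: [0-2 ALLOC][3-9 FREE][10-11 ALLOC][12-34 FREE]
free(c): c = 10 -> block [10-11 ALLOC]; mark free, coalesce with adjacent free neighbors -> [0-2 ALLOC][3-34 FREE]

Answer: [0-2 ALLOC][3-34 FREE]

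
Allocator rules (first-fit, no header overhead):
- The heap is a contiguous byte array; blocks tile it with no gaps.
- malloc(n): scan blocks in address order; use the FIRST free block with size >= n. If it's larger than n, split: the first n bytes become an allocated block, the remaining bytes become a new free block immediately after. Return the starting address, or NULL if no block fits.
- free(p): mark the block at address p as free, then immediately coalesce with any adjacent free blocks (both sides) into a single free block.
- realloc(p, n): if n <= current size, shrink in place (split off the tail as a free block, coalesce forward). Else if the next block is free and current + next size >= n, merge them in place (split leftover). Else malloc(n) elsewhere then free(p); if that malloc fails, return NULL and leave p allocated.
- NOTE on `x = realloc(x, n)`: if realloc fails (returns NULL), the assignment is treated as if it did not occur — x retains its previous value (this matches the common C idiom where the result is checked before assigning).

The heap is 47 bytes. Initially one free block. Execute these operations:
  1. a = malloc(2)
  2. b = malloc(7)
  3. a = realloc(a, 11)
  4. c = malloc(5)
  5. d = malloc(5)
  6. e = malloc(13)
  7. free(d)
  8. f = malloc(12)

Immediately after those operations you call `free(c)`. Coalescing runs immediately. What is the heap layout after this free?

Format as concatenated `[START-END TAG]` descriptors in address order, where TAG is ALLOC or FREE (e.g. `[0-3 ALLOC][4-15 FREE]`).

Op 1: a = malloc(2) -> a = 0; heap: [0-1 ALLOC][2-46 FREE]
Op 2: b = malloc(7) -> b = 2; heap: [0-1 ALLOC][2-8 ALLOC][9-46 FREE]
Op 3: a = realloc(a, 11) -> a = 9; heap: [0-1 FREE][2-8 ALLOC][9-19 ALLOC][20-46 FREE]
Op 4: c = malloc(5) -> c = 20; heap: [0-1 FREE][2-8 ALLOC][9-19 ALLOC][20-24 ALLOC][25-46 FREE]
Op 5: d = malloc(5) -> d = 25; heap: [0-1 FREE][2-8 ALLOC][9-19 ALLOC][20-24 ALLOC][25-29 ALLOC][30-46 FREE]
Op 6: e = malloc(13) -> e = 30; heap: [0-1 FREE][2-8 ALLOC][9-19 ALLOC][20-24 ALLOC][25-29 ALLOC][30-42 ALLOC][43-46 FREE]
Op 7: free(d) -> (freed d); heap: [0-1 FREE][2-8 ALLOC][9-19 ALLOC][20-24 ALLOC][25-29 FREE][30-42 ALLOC][43-46 FREE]
Op 8: f = malloc(12) -> f = NULL; heap: [0-1 FREE][2-8 ALLOC][9-19 ALLOC][20-24 ALLOC][25-29 FREE][30-42 ALLOC][43-46 FREE]
free(c): c = 20 -> block [20-24 ALLOC]; mark free, coalesce with adjacent free neighbors -> [0-1 FREE][2-8 ALLOC][9-19 ALLOC][20-29 FREE][30-42 ALLOC][43-46 FREE]

Answer: [0-1 FREE][2-8 ALLOC][9-19 ALLOC][20-29 FREE][30-42 ALLOC][43-46 FREE]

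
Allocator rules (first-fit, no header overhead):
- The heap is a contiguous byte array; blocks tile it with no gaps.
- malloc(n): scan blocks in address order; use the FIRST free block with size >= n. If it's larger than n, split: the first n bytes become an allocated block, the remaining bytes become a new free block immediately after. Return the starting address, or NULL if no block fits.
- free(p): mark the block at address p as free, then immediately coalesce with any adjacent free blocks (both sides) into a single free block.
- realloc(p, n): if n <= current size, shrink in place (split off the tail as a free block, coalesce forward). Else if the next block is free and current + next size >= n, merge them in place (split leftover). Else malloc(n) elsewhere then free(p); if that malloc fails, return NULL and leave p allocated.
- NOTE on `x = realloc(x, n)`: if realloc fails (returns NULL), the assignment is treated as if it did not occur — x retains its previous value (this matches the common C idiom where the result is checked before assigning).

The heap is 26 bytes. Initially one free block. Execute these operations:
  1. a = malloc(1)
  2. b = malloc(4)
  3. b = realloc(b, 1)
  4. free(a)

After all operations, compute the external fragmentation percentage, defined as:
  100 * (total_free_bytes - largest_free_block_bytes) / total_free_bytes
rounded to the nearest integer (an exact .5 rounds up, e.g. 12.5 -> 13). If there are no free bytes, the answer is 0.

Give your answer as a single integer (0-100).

Answer: 4

Derivation:
Op 1: a = malloc(1) -> a = 0; heap: [0-0 ALLOC][1-25 FREE]
Op 2: b = malloc(4) -> b = 1; heap: [0-0 ALLOC][1-4 ALLOC][5-25 FREE]
Op 3: b = realloc(b, 1) -> b = 1; heap: [0-0 ALLOC][1-1 ALLOC][2-25 FREE]
Op 4: free(a) -> (freed a); heap: [0-0 FREE][1-1 ALLOC][2-25 FREE]
Free blocks: [1 24] total_free=25 largest=24 -> 100*(25-24)/25 = 100/25 = 4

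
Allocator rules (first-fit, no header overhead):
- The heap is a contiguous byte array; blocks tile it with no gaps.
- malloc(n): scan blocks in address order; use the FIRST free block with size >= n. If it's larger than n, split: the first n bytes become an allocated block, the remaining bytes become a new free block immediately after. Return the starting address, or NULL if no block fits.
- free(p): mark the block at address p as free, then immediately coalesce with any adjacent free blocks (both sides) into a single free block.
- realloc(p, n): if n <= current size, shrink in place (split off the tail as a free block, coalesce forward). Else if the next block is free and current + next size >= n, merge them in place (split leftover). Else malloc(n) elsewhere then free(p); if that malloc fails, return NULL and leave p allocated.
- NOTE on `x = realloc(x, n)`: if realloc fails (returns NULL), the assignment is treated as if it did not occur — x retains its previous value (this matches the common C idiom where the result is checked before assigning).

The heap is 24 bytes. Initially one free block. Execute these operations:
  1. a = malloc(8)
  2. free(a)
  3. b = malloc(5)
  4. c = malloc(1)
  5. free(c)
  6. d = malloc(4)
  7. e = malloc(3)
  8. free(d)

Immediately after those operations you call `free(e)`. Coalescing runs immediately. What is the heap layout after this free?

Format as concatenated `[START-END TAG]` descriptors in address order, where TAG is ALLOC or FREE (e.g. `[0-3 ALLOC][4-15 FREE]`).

Op 1: a = malloc(8) -> a = 0; heap: [0-7 ALLOC][8-23 FREE]
Op 2: free(a) -> (freed a); heap: [0-23 FREE]
Op 3: b = malloc(5) -> b = 0; heap: [0-4 ALLOC][5-23 FREE]
Op 4: c = malloc(1) -> c = 5; heap: [0-4 ALLOC][5-5 ALLOC][6-23 FREE]
Op 5: free(c) -> (freed c); heap: [0-4 ALLOC][5-23 FREE]
Op 6: d = malloc(4) -> d = 5; heap: [0-4 ALLOC][5-8 ALLOC][9-23 FREE]
Op 7: e = malloc(3) -> e = 9; heap: [0-4 ALLOC][5-8 ALLOC][9-11 ALLOC][12-23 FREE]
Op 8: free(d) -> (freed d); heap: [0-4 ALLOC][5-8 FREE][9-11 ALLOC][12-23 FREE]
free(e): e = 9 -> block [9-11 ALLOC]; mark free, coalesce with adjacent free neighbors -> [0-4 ALLOC][5-23 FREE]

Answer: [0-4 ALLOC][5-23 FREE]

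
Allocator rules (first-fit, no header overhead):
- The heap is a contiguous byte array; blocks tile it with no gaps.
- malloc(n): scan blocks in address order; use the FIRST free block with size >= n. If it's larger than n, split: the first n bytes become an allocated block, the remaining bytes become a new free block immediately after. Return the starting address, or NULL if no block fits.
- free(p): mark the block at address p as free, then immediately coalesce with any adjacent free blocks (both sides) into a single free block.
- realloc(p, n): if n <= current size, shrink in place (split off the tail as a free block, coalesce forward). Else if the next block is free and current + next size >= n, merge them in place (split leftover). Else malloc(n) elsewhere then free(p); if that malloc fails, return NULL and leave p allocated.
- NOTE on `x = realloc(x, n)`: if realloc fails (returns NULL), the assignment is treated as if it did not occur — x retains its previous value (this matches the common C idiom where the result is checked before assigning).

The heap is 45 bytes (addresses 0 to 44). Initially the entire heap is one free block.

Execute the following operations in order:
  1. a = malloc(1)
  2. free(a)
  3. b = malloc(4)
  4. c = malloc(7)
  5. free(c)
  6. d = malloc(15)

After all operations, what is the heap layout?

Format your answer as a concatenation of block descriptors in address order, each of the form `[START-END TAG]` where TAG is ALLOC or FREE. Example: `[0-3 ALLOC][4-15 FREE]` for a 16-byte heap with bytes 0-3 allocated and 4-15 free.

Op 1: a = malloc(1) -> a = 0; heap: [0-0 ALLOC][1-44 FREE]
Op 2: free(a) -> (freed a); heap: [0-44 FREE]
Op 3: b = malloc(4) -> b = 0; heap: [0-3 ALLOC][4-44 FREE]
Op 4: c = malloc(7) -> c = 4; heap: [0-3 ALLOC][4-10 ALLOC][11-44 FREE]
Op 5: free(c) -> (freed c); heap: [0-3 ALLOC][4-44 FREE]
Op 6: d = malloc(15) -> d = 4; heap: [0-3 ALLOC][4-18 ALLOC][19-44 FREE]

Answer: [0-3 ALLOC][4-18 ALLOC][19-44 FREE]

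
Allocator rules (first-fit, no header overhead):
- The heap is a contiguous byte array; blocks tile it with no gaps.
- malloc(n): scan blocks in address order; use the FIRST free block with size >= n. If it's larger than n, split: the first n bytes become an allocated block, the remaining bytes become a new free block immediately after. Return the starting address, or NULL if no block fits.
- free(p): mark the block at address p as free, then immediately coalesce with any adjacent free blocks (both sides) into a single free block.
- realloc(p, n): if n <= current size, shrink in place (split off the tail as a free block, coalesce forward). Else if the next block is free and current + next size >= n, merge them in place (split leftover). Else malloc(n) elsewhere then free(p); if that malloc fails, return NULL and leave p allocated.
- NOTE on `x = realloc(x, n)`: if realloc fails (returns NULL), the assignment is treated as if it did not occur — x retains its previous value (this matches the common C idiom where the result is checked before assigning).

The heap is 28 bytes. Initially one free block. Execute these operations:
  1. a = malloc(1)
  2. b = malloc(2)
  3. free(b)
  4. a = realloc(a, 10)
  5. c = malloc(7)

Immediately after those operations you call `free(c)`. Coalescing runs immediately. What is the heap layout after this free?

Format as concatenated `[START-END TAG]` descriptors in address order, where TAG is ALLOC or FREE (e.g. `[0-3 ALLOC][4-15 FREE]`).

Answer: [0-9 ALLOC][10-27 FREE]

Derivation:
Op 1: a = malloc(1) -> a = 0; heap: [0-0 ALLOC][1-27 FREE]
Op 2: b = malloc(2) -> b = 1; heap: [0-0 ALLOC][1-2 ALLOC][3-27 FREE]
Op 3: free(b) -> (freed b); heap: [0-0 ALLOC][1-27 FREE]
Op 4: a = realloc(a, 10) -> a = 0; heap: [0-9 ALLOC][10-27 FREE]
Op 5: c = malloc(7) -> c = 10; heap: [0-9 ALLOC][10-16 ALLOC][17-27 FREE]
free(c): c = 10 -> block [10-16 ALLOC]; mark free, coalesce with adjacent free neighbors -> [0-9 ALLOC][10-27 FREE]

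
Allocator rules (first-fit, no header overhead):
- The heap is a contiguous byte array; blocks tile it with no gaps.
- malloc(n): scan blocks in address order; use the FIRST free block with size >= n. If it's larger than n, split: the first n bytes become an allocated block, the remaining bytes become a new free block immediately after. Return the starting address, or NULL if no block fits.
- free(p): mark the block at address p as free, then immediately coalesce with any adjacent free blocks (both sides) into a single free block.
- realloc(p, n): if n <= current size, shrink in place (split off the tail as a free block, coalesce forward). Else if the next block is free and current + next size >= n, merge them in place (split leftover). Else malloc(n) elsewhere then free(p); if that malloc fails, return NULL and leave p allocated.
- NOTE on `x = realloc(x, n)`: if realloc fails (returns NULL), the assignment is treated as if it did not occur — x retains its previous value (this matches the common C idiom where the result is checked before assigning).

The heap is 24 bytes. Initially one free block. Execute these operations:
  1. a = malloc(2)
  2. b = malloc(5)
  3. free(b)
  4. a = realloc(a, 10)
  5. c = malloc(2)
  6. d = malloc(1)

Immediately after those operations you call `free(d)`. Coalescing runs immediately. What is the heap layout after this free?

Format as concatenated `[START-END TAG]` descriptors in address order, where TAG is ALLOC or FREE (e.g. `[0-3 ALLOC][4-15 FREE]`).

Op 1: a = malloc(2) -> a = 0; heap: [0-1 ALLOC][2-23 FREE]
Op 2: b = malloc(5) -> b = 2; heap: [0-1 ALLOC][2-6 ALLOC][7-23 FREE]
Op 3: free(b) -> (freed b); heap: [0-1 ALLOC][2-23 FREE]
Op 4: a = realloc(a, 10) -> a = 0; heap: [0-9 ALLOC][10-23 FREE]
Op 5: c = malloc(2) -> c = 10; heap: [0-9 ALLOC][10-11 ALLOC][12-23 FREE]
Op 6: d = malloc(1) -> d = 12; heap: [0-9 ALLOC][10-11 ALLOC][12-12 ALLOC][13-23 FREE]
free(d): d = 12 -> block [12-12 ALLOC]; mark free, coalesce with adjacent free neighbors -> [0-9 ALLOC][10-11 ALLOC][12-23 FREE]

Answer: [0-9 ALLOC][10-11 ALLOC][12-23 FREE]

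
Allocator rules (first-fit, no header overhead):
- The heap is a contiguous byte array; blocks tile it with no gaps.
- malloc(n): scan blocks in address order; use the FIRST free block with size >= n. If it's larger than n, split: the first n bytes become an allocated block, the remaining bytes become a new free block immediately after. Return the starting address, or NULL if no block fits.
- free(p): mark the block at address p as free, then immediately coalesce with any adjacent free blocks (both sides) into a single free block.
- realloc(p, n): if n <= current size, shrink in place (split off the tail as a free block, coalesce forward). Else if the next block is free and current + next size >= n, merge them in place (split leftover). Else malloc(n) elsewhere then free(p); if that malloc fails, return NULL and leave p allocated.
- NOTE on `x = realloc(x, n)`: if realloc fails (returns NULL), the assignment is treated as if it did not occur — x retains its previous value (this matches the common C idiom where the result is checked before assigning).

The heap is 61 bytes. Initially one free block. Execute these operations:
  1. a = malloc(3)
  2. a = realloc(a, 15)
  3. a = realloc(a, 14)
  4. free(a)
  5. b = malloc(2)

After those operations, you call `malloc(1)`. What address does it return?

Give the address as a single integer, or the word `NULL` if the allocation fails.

Answer: 2

Derivation:
Op 1: a = malloc(3) -> a = 0; heap: [0-2 ALLOC][3-60 FREE]
Op 2: a = realloc(a, 15) -> a = 0; heap: [0-14 ALLOC][15-60 FREE]
Op 3: a = realloc(a, 14) -> a = 0; heap: [0-13 ALLOC][14-60 FREE]
Op 4: free(a) -> (freed a); heap: [0-60 FREE]
Op 5: b = malloc(2) -> b = 0; heap: [0-1 ALLOC][2-60 FREE]
malloc(1): first-fit scan over [0-1 ALLOC][2-60 FREE] -> 2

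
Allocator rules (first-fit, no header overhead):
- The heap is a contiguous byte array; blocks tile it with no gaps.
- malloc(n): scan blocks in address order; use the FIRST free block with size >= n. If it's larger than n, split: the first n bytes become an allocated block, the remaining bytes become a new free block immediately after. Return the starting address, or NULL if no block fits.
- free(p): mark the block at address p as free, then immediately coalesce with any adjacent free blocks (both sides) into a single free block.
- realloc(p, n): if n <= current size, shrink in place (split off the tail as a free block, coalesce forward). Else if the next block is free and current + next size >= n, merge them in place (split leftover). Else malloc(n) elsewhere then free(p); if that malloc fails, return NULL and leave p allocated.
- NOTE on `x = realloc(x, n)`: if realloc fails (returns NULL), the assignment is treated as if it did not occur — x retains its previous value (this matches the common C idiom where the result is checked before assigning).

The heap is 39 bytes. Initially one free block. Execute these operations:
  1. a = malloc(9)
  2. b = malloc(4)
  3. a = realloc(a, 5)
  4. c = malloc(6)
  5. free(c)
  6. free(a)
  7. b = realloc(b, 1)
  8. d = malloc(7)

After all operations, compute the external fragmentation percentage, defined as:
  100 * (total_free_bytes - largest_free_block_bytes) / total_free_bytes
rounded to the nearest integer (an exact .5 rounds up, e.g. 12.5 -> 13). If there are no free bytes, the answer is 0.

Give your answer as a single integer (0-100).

Answer: 6

Derivation:
Op 1: a = malloc(9) -> a = 0; heap: [0-8 ALLOC][9-38 FREE]
Op 2: b = malloc(4) -> b = 9; heap: [0-8 ALLOC][9-12 ALLOC][13-38 FREE]
Op 3: a = realloc(a, 5) -> a = 0; heap: [0-4 ALLOC][5-8 FREE][9-12 ALLOC][13-38 FREE]
Op 4: c = malloc(6) -> c = 13; heap: [0-4 ALLOC][5-8 FREE][9-12 ALLOC][13-18 ALLOC][19-38 FREE]
Op 5: free(c) -> (freed c); heap: [0-4 ALLOC][5-8 FREE][9-12 ALLOC][13-38 FREE]
Op 6: free(a) -> (freed a); heap: [0-8 FREE][9-12 ALLOC][13-38 FREE]
Op 7: b = realloc(b, 1) -> b = 9; heap: [0-8 FREE][9-9 ALLOC][10-38 FREE]
Op 8: d = malloc(7) -> d = 0; heap: [0-6 ALLOC][7-8 FREE][9-9 ALLOC][10-38 FREE]
Free blocks: [2 29] total_free=31 largest=29 -> 100*(31-29)/31 = 200/31 ≈ 6.452 -> rounds to 6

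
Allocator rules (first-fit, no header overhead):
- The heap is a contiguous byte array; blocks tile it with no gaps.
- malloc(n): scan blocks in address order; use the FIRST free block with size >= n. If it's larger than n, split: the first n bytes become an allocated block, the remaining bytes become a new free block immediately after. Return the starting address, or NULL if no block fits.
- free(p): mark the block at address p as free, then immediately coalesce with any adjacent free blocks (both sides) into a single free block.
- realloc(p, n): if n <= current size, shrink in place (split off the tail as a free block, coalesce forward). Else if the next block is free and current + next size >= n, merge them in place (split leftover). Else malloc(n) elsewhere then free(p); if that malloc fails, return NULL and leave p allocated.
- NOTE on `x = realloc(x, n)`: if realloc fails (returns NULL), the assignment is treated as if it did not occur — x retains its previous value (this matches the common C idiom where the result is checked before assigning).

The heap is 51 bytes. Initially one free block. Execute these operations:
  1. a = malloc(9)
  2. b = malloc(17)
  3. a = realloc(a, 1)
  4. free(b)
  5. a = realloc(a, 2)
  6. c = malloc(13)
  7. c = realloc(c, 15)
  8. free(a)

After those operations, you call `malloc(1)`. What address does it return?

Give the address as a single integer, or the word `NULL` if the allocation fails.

Op 1: a = malloc(9) -> a = 0; heap: [0-8 ALLOC][9-50 FREE]
Op 2: b = malloc(17) -> b = 9; heap: [0-8 ALLOC][9-25 ALLOC][26-50 FREE]
Op 3: a = realloc(a, 1) -> a = 0; heap: [0-0 ALLOC][1-8 FREE][9-25 ALLOC][26-50 FREE]
Op 4: free(b) -> (freed b); heap: [0-0 ALLOC][1-50 FREE]
Op 5: a = realloc(a, 2) -> a = 0; heap: [0-1 ALLOC][2-50 FREE]
Op 6: c = malloc(13) -> c = 2; heap: [0-1 ALLOC][2-14 ALLOC][15-50 FREE]
Op 7: c = realloc(c, 15) -> c = 2; heap: [0-1 ALLOC][2-16 ALLOC][17-50 FREE]
Op 8: free(a) -> (freed a); heap: [0-1 FREE][2-16 ALLOC][17-50 FREE]
malloc(1): first-fit scan over [0-1 FREE][2-16 ALLOC][17-50 FREE] -> 0

Answer: 0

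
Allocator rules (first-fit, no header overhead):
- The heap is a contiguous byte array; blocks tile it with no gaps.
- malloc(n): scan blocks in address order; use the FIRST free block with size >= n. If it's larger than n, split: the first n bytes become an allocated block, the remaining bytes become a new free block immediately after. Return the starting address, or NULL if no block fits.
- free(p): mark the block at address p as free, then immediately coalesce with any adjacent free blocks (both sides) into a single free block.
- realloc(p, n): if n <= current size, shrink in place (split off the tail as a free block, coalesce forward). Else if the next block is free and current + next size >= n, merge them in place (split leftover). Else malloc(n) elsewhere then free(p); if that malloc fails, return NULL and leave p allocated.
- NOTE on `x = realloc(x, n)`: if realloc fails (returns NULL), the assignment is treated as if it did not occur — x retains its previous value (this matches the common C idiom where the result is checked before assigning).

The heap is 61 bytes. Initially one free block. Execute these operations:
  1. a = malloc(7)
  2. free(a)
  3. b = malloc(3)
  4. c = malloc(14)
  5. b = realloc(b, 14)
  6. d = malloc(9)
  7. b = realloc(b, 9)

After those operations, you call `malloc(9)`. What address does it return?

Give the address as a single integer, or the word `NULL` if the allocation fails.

Answer: 40

Derivation:
Op 1: a = malloc(7) -> a = 0; heap: [0-6 ALLOC][7-60 FREE]
Op 2: free(a) -> (freed a); heap: [0-60 FREE]
Op 3: b = malloc(3) -> b = 0; heap: [0-2 ALLOC][3-60 FREE]
Op 4: c = malloc(14) -> c = 3; heap: [0-2 ALLOC][3-16 ALLOC][17-60 FREE]
Op 5: b = realloc(b, 14) -> b = 17; heap: [0-2 FREE][3-16 ALLOC][17-30 ALLOC][31-60 FREE]
Op 6: d = malloc(9) -> d = 31; heap: [0-2 FREE][3-16 ALLOC][17-30 ALLOC][31-39 ALLOC][40-60 FREE]
Op 7: b = realloc(b, 9) -> b = 17; heap: [0-2 FREE][3-16 ALLOC][17-25 ALLOC][26-30 FREE][31-39 ALLOC][40-60 FREE]
malloc(9): first-fit scan over [0-2 FREE][3-16 ALLOC][17-25 ALLOC][26-30 FREE][31-39 ALLOC][40-60 FREE] -> 40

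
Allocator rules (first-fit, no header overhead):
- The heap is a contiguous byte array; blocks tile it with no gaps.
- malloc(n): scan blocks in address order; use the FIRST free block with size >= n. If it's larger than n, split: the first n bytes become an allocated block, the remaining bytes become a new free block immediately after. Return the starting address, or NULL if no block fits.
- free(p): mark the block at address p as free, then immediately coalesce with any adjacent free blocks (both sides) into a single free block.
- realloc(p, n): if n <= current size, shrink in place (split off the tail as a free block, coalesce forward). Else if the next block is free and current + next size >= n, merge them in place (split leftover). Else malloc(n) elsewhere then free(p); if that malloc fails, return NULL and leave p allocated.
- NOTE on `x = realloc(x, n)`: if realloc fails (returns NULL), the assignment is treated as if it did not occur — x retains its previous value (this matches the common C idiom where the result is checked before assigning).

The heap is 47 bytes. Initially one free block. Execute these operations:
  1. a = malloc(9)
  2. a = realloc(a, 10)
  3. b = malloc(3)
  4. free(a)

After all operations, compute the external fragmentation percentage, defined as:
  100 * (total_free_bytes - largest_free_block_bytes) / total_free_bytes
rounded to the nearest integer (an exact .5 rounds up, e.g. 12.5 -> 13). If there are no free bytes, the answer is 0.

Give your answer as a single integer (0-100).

Answer: 23

Derivation:
Op 1: a = malloc(9) -> a = 0; heap: [0-8 ALLOC][9-46 FREE]
Op 2: a = realloc(a, 10) -> a = 0; heap: [0-9 ALLOC][10-46 FREE]
Op 3: b = malloc(3) -> b = 10; heap: [0-9 ALLOC][10-12 ALLOC][13-46 FREE]
Op 4: free(a) -> (freed a); heap: [0-9 FREE][10-12 ALLOC][13-46 FREE]
Free blocks: [10 34] total_free=44 largest=34 -> 100*(44-34)/44 = 1000/44 ≈ 22.727 -> rounds to 23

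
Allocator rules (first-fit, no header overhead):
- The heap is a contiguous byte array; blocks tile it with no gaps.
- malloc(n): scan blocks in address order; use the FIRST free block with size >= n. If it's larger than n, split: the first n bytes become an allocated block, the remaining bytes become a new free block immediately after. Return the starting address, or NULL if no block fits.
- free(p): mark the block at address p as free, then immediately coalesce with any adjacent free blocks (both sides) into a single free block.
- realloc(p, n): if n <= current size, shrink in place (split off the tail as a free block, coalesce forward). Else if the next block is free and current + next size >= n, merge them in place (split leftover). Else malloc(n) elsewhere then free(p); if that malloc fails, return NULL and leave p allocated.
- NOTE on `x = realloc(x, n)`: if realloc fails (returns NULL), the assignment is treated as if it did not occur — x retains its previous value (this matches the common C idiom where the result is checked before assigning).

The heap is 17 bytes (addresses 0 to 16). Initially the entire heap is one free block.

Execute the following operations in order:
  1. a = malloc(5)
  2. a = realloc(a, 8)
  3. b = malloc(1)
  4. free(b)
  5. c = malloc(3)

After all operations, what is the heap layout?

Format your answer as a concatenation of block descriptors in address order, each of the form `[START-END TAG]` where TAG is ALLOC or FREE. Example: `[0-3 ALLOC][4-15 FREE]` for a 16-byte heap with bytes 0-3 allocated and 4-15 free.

Op 1: a = malloc(5) -> a = 0; heap: [0-4 ALLOC][5-16 FREE]
Op 2: a = realloc(a, 8) -> a = 0; heap: [0-7 ALLOC][8-16 FREE]
Op 3: b = malloc(1) -> b = 8; heap: [0-7 ALLOC][8-8 ALLOC][9-16 FREE]
Op 4: free(b) -> (freed b); heap: [0-7 ALLOC][8-16 FREE]
Op 5: c = malloc(3) -> c = 8; heap: [0-7 ALLOC][8-10 ALLOC][11-16 FREE]

Answer: [0-7 ALLOC][8-10 ALLOC][11-16 FREE]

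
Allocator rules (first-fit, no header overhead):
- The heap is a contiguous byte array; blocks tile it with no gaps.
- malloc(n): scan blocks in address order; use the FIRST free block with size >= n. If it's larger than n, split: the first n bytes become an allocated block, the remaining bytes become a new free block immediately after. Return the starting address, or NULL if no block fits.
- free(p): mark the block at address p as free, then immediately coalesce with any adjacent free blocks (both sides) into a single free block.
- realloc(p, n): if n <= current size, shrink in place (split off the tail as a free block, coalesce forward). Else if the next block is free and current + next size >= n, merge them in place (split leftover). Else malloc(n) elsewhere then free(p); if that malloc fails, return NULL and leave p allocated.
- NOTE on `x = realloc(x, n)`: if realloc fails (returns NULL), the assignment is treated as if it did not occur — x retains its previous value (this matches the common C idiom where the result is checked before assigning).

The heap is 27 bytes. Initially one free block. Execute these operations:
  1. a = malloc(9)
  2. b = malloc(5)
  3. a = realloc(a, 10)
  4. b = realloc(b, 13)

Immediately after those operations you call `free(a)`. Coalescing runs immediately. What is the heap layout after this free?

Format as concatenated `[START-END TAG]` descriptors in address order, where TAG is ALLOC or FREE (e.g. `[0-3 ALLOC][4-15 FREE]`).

Op 1: a = malloc(9) -> a = 0; heap: [0-8 ALLOC][9-26 FREE]
Op 2: b = malloc(5) -> b = 9; heap: [0-8 ALLOC][9-13 ALLOC][14-26 FREE]
Op 3: a = realloc(a, 10) -> a = 14; heap: [0-8 FREE][9-13 ALLOC][14-23 ALLOC][24-26 FREE]
Op 4: b = realloc(b, 13) -> NULL (b unchanged); heap: [0-8 FREE][9-13 ALLOC][14-23 ALLOC][24-26 FREE]
free(a): a = 14 -> block [14-23 ALLOC]; mark free, coalesce with adjacent free neighbors -> [0-8 FREE][9-13 ALLOC][14-26 FREE]

Answer: [0-8 FREE][9-13 ALLOC][14-26 FREE]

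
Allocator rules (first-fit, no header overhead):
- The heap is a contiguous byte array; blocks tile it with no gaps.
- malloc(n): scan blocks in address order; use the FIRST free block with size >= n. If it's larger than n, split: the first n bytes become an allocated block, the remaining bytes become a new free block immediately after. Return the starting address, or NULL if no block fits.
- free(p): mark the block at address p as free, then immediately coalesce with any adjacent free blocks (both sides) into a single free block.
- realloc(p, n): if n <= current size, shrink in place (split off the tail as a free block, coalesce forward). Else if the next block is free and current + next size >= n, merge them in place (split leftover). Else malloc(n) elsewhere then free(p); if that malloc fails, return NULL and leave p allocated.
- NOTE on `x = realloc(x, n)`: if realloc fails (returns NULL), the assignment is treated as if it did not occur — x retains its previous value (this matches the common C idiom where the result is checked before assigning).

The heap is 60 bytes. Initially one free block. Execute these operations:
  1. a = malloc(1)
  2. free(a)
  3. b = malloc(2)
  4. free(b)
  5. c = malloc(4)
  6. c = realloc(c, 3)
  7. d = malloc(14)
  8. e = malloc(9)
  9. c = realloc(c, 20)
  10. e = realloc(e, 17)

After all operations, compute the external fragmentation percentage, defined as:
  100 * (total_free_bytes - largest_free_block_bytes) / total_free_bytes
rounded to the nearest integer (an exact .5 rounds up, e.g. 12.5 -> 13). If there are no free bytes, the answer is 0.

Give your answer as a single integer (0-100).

Op 1: a = malloc(1) -> a = 0; heap: [0-0 ALLOC][1-59 FREE]
Op 2: free(a) -> (freed a); heap: [0-59 FREE]
Op 3: b = malloc(2) -> b = 0; heap: [0-1 ALLOC][2-59 FREE]
Op 4: free(b) -> (freed b); heap: [0-59 FREE]
Op 5: c = malloc(4) -> c = 0; heap: [0-3 ALLOC][4-59 FREE]
Op 6: c = realloc(c, 3) -> c = 0; heap: [0-2 ALLOC][3-59 FREE]
Op 7: d = malloc(14) -> d = 3; heap: [0-2 ALLOC][3-16 ALLOC][17-59 FREE]
Op 8: e = malloc(9) -> e = 17; heap: [0-2 ALLOC][3-16 ALLOC][17-25 ALLOC][26-59 FREE]
Op 9: c = realloc(c, 20) -> c = 26; heap: [0-2 FREE][3-16 ALLOC][17-25 ALLOC][26-45 ALLOC][46-59 FREE]
Op 10: e = realloc(e, 17) -> NULL (e unchanged); heap: [0-2 FREE][3-16 ALLOC][17-25 ALLOC][26-45 ALLOC][46-59 FREE]
Free blocks: [3 14] total_free=17 largest=14 -> 100*(17-14)/17 = 300/17 ≈ 17.647 -> rounds to 18

Answer: 18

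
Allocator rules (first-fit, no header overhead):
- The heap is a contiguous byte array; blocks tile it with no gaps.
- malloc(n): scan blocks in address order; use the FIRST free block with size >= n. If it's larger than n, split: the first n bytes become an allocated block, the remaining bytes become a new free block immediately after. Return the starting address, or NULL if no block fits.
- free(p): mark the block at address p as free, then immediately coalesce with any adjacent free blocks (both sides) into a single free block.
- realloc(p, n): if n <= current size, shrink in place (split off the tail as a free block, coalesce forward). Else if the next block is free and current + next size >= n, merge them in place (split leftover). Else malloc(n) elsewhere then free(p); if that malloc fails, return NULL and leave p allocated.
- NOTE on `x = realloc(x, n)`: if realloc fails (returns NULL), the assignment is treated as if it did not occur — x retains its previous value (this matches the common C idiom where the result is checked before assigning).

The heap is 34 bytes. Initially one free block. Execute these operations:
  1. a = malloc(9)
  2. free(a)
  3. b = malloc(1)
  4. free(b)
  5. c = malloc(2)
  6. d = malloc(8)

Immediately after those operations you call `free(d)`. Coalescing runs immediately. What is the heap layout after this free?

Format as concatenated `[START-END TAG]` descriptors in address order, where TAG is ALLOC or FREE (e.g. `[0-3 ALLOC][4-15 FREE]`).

Answer: [0-1 ALLOC][2-33 FREE]

Derivation:
Op 1: a = malloc(9) -> a = 0; heap: [0-8 ALLOC][9-33 FREE]
Op 2: free(a) -> (freed a); heap: [0-33 FREE]
Op 3: b = malloc(1) -> b = 0; heap: [0-0 ALLOC][1-33 FREE]
Op 4: free(b) -> (freed b); heap: [0-33 FREE]
Op 5: c = malloc(2) -> c = 0; heap: [0-1 ALLOC][2-33 FREE]
Op 6: d = malloc(8) -> d = 2; heap: [0-1 ALLOC][2-9 ALLOC][10-33 FREE]
free(d): d = 2 -> block [2-9 ALLOC]; mark free, coalesce with adjacent free neighbors -> [0-1 ALLOC][2-33 FREE]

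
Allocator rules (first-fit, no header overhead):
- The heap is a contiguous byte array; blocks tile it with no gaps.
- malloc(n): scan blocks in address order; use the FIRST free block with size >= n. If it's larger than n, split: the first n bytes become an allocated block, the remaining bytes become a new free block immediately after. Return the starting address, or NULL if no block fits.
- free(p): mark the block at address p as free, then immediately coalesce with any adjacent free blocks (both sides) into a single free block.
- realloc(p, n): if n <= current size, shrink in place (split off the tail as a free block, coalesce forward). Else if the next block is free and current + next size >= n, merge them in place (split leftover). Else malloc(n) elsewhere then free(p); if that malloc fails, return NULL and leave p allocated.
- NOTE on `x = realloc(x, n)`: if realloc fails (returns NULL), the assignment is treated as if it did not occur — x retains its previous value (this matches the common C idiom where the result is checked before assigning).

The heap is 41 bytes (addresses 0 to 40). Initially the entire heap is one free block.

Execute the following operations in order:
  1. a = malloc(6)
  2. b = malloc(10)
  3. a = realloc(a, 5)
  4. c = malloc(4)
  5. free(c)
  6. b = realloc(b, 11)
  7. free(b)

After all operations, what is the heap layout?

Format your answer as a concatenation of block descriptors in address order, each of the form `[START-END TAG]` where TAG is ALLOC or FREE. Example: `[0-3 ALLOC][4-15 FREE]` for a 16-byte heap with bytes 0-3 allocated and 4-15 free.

Answer: [0-4 ALLOC][5-40 FREE]

Derivation:
Op 1: a = malloc(6) -> a = 0; heap: [0-5 ALLOC][6-40 FREE]
Op 2: b = malloc(10) -> b = 6; heap: [0-5 ALLOC][6-15 ALLOC][16-40 FREE]
Op 3: a = realloc(a, 5) -> a = 0; heap: [0-4 ALLOC][5-5 FREE][6-15 ALLOC][16-40 FREE]
Op 4: c = malloc(4) -> c = 16; heap: [0-4 ALLOC][5-5 FREE][6-15 ALLOC][16-19 ALLOC][20-40 FREE]
Op 5: free(c) -> (freed c); heap: [0-4 ALLOC][5-5 FREE][6-15 ALLOC][16-40 FREE]
Op 6: b = realloc(b, 11) -> b = 6; heap: [0-4 ALLOC][5-5 FREE][6-16 ALLOC][17-40 FREE]
Op 7: free(b) -> (freed b); heap: [0-4 ALLOC][5-40 FREE]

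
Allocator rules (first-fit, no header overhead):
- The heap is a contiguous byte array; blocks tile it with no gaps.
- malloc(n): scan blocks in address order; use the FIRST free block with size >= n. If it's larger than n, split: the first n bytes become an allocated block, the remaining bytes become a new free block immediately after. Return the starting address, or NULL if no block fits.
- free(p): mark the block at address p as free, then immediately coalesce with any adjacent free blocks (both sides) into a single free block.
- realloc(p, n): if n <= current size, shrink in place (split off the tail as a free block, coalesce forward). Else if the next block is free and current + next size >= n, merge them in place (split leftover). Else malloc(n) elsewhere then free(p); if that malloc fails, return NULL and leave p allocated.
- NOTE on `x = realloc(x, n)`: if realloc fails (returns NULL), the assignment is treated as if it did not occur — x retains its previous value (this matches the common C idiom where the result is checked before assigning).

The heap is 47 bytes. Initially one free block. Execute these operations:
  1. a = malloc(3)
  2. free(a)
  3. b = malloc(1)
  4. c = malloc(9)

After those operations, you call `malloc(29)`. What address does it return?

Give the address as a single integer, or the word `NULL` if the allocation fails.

Answer: 10

Derivation:
Op 1: a = malloc(3) -> a = 0; heap: [0-2 ALLOC][3-46 FREE]
Op 2: free(a) -> (freed a); heap: [0-46 FREE]
Op 3: b = malloc(1) -> b = 0; heap: [0-0 ALLOC][1-46 FREE]
Op 4: c = malloc(9) -> c = 1; heap: [0-0 ALLOC][1-9 ALLOC][10-46 FREE]
malloc(29): first-fit scan over [0-0 ALLOC][1-9 ALLOC][10-46 FREE] -> 10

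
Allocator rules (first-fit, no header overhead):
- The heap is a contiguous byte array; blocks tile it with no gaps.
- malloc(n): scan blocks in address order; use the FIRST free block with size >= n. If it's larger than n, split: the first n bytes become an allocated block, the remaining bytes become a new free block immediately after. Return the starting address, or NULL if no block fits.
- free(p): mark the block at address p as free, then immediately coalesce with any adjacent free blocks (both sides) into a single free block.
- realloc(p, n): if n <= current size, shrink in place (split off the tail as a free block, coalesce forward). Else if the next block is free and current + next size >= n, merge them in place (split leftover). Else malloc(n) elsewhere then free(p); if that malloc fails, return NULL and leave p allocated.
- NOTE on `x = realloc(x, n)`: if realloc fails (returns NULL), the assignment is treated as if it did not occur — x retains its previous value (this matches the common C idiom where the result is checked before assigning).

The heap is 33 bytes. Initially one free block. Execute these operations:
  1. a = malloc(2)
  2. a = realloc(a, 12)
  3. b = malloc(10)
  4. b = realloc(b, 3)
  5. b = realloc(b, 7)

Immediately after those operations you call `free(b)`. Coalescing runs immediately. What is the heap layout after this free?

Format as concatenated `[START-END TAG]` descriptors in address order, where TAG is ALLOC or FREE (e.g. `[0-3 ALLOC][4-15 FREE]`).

Answer: [0-11 ALLOC][12-32 FREE]

Derivation:
Op 1: a = malloc(2) -> a = 0; heap: [0-1 ALLOC][2-32 FREE]
Op 2: a = realloc(a, 12) -> a = 0; heap: [0-11 ALLOC][12-32 FREE]
Op 3: b = malloc(10) -> b = 12; heap: [0-11 ALLOC][12-21 ALLOC][22-32 FREE]
Op 4: b = realloc(b, 3) -> b = 12; heap: [0-11 ALLOC][12-14 ALLOC][15-32 FREE]
Op 5: b = realloc(b, 7) -> b = 12; heap: [0-11 ALLOC][12-18 ALLOC][19-32 FREE]
free(b): b = 12 -> block [12-18 ALLOC]; mark free, coalesce with adjacent free neighbors -> [0-11 ALLOC][12-32 FREE]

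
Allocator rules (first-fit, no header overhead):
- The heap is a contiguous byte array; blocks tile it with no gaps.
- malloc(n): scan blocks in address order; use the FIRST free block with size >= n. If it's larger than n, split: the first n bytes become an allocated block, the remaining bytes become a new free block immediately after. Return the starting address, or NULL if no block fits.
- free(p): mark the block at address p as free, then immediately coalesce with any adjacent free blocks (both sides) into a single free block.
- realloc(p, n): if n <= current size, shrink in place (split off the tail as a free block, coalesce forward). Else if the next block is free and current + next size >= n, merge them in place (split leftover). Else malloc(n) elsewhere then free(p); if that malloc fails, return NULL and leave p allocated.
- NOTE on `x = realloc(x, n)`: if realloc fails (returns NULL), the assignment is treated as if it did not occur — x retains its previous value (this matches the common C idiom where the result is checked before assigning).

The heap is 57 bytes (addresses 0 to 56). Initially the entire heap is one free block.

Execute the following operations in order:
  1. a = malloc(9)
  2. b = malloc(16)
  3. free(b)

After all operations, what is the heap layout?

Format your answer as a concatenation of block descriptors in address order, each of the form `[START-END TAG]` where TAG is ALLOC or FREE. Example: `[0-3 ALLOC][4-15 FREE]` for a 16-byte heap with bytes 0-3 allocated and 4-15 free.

Answer: [0-8 ALLOC][9-56 FREE]

Derivation:
Op 1: a = malloc(9) -> a = 0; heap: [0-8 ALLOC][9-56 FREE]
Op 2: b = malloc(16) -> b = 9; heap: [0-8 ALLOC][9-24 ALLOC][25-56 FREE]
Op 3: free(b) -> (freed b); heap: [0-8 ALLOC][9-56 FREE]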